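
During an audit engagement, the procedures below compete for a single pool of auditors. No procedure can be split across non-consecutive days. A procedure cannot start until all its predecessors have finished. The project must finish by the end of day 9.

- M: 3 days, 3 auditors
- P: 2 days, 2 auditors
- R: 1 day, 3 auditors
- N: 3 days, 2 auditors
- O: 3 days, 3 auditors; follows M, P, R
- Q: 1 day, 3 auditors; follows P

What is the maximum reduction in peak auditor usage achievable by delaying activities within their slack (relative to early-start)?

Early-start peak: d1:10  d2:7  d3:8  d4:3  d5:3  d6:3  d7:0  d8:0  d9:0 ⇒ 10.
Leveled (M@1, P@1, R@4, N@3, O@5, Q@8): d1:5  d2:5  d3:5  d4:5  d5:5  d6:3  d7:3  d8:3  d9:0 ⇒ 5.
Reduction 10 − 5 = 5.

5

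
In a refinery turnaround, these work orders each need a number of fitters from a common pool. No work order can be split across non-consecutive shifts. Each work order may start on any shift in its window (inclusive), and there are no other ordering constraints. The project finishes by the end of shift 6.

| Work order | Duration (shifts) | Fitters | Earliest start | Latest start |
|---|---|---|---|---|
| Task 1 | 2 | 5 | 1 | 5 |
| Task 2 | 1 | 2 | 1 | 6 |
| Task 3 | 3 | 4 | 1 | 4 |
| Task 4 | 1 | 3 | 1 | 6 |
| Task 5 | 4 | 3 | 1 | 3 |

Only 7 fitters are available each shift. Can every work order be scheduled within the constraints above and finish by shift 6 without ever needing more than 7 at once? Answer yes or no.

Schedule Task 1@1, Task 2@1, Task 3@3, Task 4@6, Task 5@3: s1:7  s2:5  s3:7  s4:7  s5:7  s6:6 — peak 7 ≤ 7.

yes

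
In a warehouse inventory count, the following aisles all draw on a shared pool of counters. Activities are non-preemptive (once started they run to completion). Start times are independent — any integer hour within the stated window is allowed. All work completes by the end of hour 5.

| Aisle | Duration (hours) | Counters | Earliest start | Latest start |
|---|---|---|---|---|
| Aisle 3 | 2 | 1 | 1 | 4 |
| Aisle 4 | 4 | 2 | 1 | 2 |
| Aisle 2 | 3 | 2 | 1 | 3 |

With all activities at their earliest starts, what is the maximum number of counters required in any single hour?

Early-start schedule: Aisle 3@1, Aisle 4@1, Aisle 2@1.
Load per hour: hour 1: 5, hour 2: 5, hour 3: 4, hour 4: 2, hour 5: 0.
Peak is 5.

5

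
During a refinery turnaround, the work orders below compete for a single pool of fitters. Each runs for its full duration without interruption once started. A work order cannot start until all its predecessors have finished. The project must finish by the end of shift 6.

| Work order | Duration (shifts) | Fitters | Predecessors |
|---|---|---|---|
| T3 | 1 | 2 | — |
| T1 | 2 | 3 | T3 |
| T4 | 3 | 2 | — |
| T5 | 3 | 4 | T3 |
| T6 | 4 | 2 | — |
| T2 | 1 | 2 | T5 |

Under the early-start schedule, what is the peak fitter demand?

11

Early-start schedule: T3@1, T1@2, T4@1, T5@2, T6@1, T2@5.
Load per shift: shift 1: 6, shift 2: 11, shift 3: 11, shift 4: 6, shift 5: 2, shift 6: 0.
Peak is 11.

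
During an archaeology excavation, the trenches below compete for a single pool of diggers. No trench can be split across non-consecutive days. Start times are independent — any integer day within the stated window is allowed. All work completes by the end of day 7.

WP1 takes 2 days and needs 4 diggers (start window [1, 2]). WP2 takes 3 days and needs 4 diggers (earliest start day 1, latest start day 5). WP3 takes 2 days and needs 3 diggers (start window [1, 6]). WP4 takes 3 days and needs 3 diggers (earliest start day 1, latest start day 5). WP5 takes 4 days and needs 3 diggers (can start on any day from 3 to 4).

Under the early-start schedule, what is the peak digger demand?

Early-start schedule: WP1@1, WP2@1, WP3@1, WP4@1, WP5@3.
Load per day: day 1: 14, day 2: 14, day 3: 10, day 4: 3, day 5: 3, day 6: 3, day 7: 0.
Peak is 14.

14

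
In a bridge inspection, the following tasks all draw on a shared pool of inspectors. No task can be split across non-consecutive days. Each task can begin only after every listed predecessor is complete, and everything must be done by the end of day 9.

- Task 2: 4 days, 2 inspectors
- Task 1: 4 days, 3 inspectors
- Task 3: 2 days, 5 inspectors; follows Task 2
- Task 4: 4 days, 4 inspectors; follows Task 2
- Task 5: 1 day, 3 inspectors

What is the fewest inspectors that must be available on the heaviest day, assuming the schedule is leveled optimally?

Schedule Task 2@1, Task 1@1, Task 3@5, Task 4@5, Task 5@1: d1:8  d2:5  d3:5  d4:5  d5:9  d6:9  d7:4  d8:4  d9:0 — peak 9.

9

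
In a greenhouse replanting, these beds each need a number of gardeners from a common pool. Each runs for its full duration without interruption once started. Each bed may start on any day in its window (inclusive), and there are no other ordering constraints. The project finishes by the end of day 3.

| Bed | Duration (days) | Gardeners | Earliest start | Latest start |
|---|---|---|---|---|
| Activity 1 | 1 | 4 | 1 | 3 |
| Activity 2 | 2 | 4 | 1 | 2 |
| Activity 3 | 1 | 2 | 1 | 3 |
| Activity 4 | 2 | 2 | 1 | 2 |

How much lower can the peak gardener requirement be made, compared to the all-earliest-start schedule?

Early-start peak: d1:12  d2:6  d3:0 ⇒ 12.
Leveled (Activity 1@1, Activity 2@2, Activity 3@1, Activity 4@2): d1:6  d2:6  d3:6 ⇒ 6.
Reduction 12 − 6 = 6.

6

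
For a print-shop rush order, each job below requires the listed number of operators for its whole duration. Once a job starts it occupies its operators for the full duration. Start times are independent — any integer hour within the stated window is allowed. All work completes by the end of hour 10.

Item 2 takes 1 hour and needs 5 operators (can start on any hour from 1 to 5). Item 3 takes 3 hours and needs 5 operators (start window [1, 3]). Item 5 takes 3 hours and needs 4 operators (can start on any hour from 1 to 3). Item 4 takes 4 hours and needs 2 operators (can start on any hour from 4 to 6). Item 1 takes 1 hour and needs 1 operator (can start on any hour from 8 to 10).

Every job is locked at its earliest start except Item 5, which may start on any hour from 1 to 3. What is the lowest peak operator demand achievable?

Item 5@1: h1:14  h2:9  h3:9  h4:2  h5:2  h6:2  h7:2  h8:1  h9:0  h10:0 → peak 14
Item 5@2: h1:10  h2:9  h3:9  h4:6  h5:2  h6:2  h7:2  h8:1  h9:0  h10:0 → peak 10
Item 5@3: h1:10  h2:5  h3:9  h4:6  h5:6  h6:2  h7:2  h8:1  h9:0  h10:0 → peak 10
Best is Item 5@2, peak 10.

10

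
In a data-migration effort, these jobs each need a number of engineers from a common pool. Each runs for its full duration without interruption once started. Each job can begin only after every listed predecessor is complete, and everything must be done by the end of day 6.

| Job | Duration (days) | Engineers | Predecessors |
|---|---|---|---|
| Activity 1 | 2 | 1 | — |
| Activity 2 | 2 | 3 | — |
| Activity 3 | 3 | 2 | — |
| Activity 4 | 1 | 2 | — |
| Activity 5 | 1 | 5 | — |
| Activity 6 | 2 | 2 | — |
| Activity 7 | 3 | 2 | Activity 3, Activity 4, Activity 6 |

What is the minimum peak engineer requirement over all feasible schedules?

7

Early-start (Activity 1@1, Activity 2@1, Activity 3@1, Activity 4@1, Activity 5@1, Activity 6@1, Activity 7@4) gives peak 15: d1:15  d2:8  d3:2  d4:2  d5:2  d6:2.
Shift Activity 2→3, Activity 5→5.
Schedule Activity 1@1, Activity 2@3, Activity 3@1, Activity 4@1, Activity 5@5, Activity 6@1, Activity 7@4: d1:7  d2:5  d3:5  d4:5  d5:7  d6:2 — peak 7.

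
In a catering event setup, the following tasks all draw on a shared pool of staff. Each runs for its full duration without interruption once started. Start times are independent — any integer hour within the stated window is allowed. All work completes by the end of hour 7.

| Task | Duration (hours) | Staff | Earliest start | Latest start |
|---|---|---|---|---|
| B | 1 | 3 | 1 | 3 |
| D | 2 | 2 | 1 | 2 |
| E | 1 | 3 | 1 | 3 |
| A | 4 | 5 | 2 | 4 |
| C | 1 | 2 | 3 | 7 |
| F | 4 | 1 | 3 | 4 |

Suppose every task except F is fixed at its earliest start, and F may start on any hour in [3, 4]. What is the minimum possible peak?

8

F@3: h1:8  h2:7  h3:8  h4:6  h5:6  h6:1  h7:0 → peak 8
F@4: h1:8  h2:7  h3:7  h4:6  h5:6  h6:1  h7:1 → peak 8
Best is F@3, peak 8.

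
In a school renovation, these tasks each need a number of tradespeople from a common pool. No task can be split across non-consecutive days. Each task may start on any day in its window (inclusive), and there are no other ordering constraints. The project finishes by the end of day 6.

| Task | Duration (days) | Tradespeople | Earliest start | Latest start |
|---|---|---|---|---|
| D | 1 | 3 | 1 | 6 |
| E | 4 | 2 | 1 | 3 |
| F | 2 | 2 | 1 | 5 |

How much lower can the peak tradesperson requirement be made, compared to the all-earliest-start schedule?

3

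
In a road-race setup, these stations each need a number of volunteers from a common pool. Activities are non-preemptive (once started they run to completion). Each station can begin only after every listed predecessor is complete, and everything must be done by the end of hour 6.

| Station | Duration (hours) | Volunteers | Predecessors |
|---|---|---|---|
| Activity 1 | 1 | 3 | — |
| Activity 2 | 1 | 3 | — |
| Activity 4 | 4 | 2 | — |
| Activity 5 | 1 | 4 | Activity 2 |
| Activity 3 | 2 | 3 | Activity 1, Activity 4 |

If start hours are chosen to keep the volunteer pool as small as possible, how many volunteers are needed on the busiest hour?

6

Early-start (Activity 1@1, Activity 2@1, Activity 4@1, Activity 5@2, Activity 3@5) gives peak 8: h1:8  h2:6  h3:2  h4:2  h5:3  h6:3.
Shift Activity 2→2, Activity 5→3.
Schedule Activity 1@1, Activity 2@2, Activity 4@1, Activity 5@3, Activity 3@5: h1:5  h2:5  h3:6  h4:2  h5:3  h6:3 — peak 6.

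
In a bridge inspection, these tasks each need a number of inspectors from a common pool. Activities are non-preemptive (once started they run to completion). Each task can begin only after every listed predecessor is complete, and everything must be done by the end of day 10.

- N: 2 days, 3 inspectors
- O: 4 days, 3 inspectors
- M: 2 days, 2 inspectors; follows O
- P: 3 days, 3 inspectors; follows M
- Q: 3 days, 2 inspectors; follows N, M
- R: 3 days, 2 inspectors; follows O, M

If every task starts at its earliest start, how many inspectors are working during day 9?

At early start, day 9 has: P, Q, R.
Demand: 3 + 2 + 2 = 7.

7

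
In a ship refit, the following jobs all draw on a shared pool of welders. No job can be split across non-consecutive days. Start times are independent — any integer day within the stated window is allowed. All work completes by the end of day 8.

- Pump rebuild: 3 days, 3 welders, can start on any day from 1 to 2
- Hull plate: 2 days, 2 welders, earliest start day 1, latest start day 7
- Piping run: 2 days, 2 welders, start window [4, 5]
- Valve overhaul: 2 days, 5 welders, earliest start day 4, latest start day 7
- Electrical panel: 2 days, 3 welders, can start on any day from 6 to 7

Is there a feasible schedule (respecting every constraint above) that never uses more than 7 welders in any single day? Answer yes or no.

yes

Schedule Pump rebuild@1, Hull plate@1, Piping run@4, Valve overhaul@4, Electrical panel@6: d1:5  d2:5  d3:3  d4:7  d5:7  d6:3  d7:3  d8:0 — peak 7 ≤ 7.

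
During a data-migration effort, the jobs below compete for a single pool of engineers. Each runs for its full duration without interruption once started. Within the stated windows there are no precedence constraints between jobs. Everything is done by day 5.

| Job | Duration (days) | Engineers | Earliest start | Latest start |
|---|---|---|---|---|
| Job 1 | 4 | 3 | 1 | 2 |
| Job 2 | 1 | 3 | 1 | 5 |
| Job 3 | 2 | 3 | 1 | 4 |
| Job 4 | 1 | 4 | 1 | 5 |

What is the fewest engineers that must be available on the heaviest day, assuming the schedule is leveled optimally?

Early-start (Job 1@1, Job 2@1, Job 3@1, Job 4@1) gives peak 13: d1:13  d2:6  d3:3  d4:3  d5:0.
Shift Job 3→2, Job 4→5.
Schedule Job 1@1, Job 2@1, Job 3@2, Job 4@5: d1:6  d2:6  d3:6  d4:3  d5:4 — peak 6.

6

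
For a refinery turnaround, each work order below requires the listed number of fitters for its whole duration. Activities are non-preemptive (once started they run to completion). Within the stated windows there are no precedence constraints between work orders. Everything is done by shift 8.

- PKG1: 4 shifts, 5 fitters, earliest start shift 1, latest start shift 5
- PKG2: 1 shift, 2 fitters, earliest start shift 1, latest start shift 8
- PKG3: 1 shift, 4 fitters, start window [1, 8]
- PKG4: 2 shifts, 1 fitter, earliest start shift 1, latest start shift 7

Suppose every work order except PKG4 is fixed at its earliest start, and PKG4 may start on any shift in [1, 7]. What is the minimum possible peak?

PKG4@1: s1:12  s2:6  s3:5  s4:5  s5:0  s6:0  s7:0  s8:0 → peak 12
PKG4@2: s1:11  s2:6  s3:6  s4:5  s5:0  s6:0  s7:0  s8:0 → peak 11
PKG4@3: s1:11  s2:5  s3:6  s4:6  s5:0  s6:0  s7:0  s8:0 → peak 11
PKG4@4: s1:11  s2:5  s3:5  s4:6  s5:1  s6:0  s7:0  s8:0 → peak 11
PKG4@5: s1:11  s2:5  s3:5  s4:5  s5:1  s6:1  s7:0  s8:0 → peak 11
PKG4@6: s1:11  s2:5  s3:5  s4:5  s5:0  s6:1  s7:1  s8:0 → peak 11
PKG4@7: s1:11  s2:5  s3:5  s4:5  s5:0  s6:0  s7:1  s8:1 → peak 11
Best is PKG4@2, peak 11.

11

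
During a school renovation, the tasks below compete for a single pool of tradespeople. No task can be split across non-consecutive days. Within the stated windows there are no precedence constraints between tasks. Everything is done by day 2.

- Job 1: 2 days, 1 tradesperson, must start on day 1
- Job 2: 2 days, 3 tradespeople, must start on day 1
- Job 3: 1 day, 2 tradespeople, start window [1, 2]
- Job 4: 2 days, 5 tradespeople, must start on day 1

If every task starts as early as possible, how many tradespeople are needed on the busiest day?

11

Early-start schedule: Job 1@1, Job 2@1, Job 3@1, Job 4@1.
Load per day: day 1: 11, day 2: 9.
Peak is 11.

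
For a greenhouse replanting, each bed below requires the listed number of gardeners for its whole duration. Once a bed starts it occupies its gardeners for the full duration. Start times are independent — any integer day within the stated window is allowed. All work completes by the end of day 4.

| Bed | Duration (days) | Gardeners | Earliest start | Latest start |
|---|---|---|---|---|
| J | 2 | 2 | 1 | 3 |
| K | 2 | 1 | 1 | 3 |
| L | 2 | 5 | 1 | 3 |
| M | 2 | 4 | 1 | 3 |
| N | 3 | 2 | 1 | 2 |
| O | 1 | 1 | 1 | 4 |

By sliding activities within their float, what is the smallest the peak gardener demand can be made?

Early-start (J@1, K@1, L@1, M@1, N@1, O@1) gives peak 15: d1:15  d2:14  d3:2  d4:0.
Shift K→3, L→3, O→4.
Schedule J@1, K@3, L@3, M@1, N@1, O@4: d1:8  d2:8  d3:8  d4:7 — peak 8.
Total gardener-days = 31 over 4 days ⇒ peak ≥ ⌈31/4⌉ = 8, so 8 is optimal.

8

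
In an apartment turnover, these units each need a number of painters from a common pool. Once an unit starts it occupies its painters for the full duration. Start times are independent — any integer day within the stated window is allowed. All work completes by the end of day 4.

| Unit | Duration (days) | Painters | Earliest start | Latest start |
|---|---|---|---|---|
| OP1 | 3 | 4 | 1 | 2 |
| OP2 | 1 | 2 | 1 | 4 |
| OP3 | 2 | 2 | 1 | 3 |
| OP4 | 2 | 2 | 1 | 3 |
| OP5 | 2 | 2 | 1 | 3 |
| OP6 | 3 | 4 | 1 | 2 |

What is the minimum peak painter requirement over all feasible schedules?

Early-start (OP1@1, OP2@1, OP3@1, OP4@1, OP5@1, OP6@1) gives peak 16: d1:16  d2:14  d3:8  d4:0.
Shift OP5→3, OP6→2.
Schedule OP1@1, OP2@1, OP3@1, OP4@1, OP5@3, OP6@2: d1:10  d2:12  d3:10  d4:6 — peak 12.

12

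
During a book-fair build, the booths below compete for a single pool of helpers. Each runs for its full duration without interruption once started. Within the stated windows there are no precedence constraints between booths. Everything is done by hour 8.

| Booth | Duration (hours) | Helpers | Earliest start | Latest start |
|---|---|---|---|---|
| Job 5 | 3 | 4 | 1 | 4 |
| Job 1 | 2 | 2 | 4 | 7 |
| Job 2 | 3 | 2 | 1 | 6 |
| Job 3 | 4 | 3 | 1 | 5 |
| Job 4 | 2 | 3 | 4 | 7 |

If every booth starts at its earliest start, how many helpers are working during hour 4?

At early start, hour 4 has: Job 1, Job 3, Job 4.
Demand: 2 + 3 + 3 = 8.

8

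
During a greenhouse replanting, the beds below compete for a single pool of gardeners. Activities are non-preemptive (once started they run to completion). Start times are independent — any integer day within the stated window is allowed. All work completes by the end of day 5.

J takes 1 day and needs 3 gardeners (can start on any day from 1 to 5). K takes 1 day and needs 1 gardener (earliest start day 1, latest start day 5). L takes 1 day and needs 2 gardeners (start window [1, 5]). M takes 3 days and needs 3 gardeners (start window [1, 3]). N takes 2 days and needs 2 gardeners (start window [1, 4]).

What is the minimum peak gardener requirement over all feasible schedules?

5

Early-start (J@1, K@1, L@1, M@1, N@1) gives peak 11: d1:11  d2:5  d3:3  d4:0  d5:0.
Shift L→2, M→2, N→3.
Schedule J@1, K@1, L@2, M@2, N@3: d1:4  d2:5  d3:5  d4:5  d5:0 — peak 5.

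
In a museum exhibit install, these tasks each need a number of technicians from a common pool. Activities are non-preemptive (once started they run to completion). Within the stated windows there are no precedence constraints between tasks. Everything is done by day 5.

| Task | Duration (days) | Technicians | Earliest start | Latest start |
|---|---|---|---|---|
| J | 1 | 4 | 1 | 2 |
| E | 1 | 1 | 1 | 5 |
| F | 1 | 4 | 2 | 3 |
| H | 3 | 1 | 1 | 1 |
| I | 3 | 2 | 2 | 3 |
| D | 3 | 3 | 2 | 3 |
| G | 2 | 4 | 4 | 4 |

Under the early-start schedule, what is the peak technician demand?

10

Early-start schedule: J@1, E@1, F@2, H@1, I@2, D@2, G@4.
Load per day: day 1: 6, day 2: 10, day 3: 6, day 4: 9, day 5: 4.
Peak is 10.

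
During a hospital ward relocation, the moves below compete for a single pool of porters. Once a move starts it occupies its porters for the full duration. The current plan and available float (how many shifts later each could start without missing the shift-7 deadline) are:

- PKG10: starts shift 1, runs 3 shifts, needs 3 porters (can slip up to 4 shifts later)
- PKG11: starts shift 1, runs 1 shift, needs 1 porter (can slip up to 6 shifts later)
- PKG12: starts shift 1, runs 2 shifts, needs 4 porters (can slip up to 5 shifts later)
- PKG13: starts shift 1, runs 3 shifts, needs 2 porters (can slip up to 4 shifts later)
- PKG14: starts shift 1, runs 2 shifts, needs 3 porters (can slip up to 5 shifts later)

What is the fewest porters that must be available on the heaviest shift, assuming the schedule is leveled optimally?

Early-start (PKG10@1, PKG11@1, PKG12@1, PKG13@1, PKG14@1) gives peak 13: s1:13  s2:12  s3:5  s4:0  s5:0  s6:0  s7:0.
Shift PKG12→6, PKG13→2, PKG14→4.
Schedule PKG10@1, PKG11@1, PKG12@6, PKG13@2, PKG14@4: s1:4  s2:5  s3:5  s4:5  s5:3  s6:4  s7:4 — peak 5.
Total porter-shifts = 30 over 7 shifts ⇒ peak ≥ ⌈30/7⌉ = 5, so 5 is optimal.

5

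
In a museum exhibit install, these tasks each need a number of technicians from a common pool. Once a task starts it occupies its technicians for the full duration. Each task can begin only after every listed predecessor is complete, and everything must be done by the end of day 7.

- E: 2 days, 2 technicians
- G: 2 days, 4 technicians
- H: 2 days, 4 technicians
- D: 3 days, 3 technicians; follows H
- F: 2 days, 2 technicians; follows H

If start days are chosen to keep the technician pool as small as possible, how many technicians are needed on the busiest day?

Early-start (E@1, G@1, H@1, D@3, F@3) gives peak 10: d1:10  d2:10  d3:5  d4:5  d5:3  d6:0  d7:0.
Shift H→3, D→5, F→5.
Schedule E@1, G@1, H@3, D@5, F@5: d1:6  d2:6  d3:4  d4:4  d5:5  d6:5  d7:3 — peak 6.

6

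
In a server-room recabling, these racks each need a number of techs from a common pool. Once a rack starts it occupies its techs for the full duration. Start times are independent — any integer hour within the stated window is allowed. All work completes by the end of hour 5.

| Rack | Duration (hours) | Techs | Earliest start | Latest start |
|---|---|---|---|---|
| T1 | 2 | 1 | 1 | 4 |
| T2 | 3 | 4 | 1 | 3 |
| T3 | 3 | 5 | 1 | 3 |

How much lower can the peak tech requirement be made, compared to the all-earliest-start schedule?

1

Early-start peak: h1:10  h2:10  h3:9  h4:0  h5:0 ⇒ 10.
Leveled (T1@1, T2@1, T3@3): h1:5  h2:5  h3:9  h4:5  h5:5 ⇒ 9.
Reduction 10 − 9 = 1.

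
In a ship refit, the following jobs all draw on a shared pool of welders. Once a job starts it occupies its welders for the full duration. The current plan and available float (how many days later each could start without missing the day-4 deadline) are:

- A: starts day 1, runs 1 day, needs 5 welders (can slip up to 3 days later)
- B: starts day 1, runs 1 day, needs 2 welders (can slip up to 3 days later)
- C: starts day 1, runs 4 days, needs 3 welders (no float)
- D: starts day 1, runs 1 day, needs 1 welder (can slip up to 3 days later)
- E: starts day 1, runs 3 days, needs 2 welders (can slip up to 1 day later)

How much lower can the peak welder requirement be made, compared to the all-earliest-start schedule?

5

Early-start peak: d1:13  d2:5  d3:5  d4:3 ⇒ 13.
Leveled (A@1, B@2, C@1, D@2, E@2): d1:8  d2:8  d3:5  d4:5 ⇒ 8.
Reduction 13 − 8 = 5.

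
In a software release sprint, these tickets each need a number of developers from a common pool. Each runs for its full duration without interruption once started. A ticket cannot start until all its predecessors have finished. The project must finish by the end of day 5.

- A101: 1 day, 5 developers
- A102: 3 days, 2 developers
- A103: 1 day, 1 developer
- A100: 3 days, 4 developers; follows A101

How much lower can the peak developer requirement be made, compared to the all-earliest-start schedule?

2

Early-start peak: d1:8  d2:6  d3:6  d4:4  d5:0 ⇒ 8.
Leveled (A101@1, A102@2, A103@1, A100@2): d1:6  d2:6  d3:6  d4:6  d5:0 ⇒ 6.
Reduction 8 − 6 = 2.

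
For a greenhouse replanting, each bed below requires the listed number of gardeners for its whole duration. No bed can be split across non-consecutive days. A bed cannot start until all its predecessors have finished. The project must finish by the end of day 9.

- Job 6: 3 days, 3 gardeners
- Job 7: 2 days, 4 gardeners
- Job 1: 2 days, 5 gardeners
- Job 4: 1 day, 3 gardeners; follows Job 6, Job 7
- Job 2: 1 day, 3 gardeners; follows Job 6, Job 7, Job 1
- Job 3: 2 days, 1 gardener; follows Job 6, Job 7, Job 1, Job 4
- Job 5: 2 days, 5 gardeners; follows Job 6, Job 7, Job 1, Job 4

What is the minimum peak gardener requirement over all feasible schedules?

7

Early-start (Job 6@1, Job 7@1, Job 1@1, Job 4@4, Job 2@4, Job 3@5, Job 5@5) gives peak 12: d1:12  d2:12  d3:3  d4:6  d5:6  d6:6  d7:0  d8:0  d9:0.
Shift Job 1→4, Job 4→6, Job 2→6, Job 3→7, Job 5→7.
Schedule Job 6@1, Job 7@1, Job 1@4, Job 4@6, Job 2@6, Job 3@7, Job 5@7: d1:7  d2:7  d3:3  d4:5  d5:5  d6:6  d7:6  d8:6  d9:0 — peak 7.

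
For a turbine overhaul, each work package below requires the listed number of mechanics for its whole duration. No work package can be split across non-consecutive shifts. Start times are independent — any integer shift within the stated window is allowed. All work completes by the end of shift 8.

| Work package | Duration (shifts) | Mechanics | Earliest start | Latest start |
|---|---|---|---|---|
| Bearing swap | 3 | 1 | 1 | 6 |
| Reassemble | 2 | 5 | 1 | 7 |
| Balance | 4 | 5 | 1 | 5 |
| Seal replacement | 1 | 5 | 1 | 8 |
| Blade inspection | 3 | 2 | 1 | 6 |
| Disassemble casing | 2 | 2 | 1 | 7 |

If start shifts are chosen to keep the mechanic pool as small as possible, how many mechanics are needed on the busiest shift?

Early-start (Bearing swap@1, Reassemble@1, Balance@1, Seal replacement@1, Blade inspection@1, Disassemble casing@1) gives peak 20: s1:20  s2:15  s3:8  s4:5  s5:0  s6:0  s7:0  s8:0.
Shift Balance→3, Seal replacement→7, Blade inspection→4, Disassemble casing→7.
Schedule Bearing swap@1, Reassemble@1, Balance@3, Seal replacement@7, Blade inspection@4, Disassemble casing@7: s1:6  s2:6  s3:6  s4:7  s5:7  s6:7  s7:7  s8:2 — peak 7.

7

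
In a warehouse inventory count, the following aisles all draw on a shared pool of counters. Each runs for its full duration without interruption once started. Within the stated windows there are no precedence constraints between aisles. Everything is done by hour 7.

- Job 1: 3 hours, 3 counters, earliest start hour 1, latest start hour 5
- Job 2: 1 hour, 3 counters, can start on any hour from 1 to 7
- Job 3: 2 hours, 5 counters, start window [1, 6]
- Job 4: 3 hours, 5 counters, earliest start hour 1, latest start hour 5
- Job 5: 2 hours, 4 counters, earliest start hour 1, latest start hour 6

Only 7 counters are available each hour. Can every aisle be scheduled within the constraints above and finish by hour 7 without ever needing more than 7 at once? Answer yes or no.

The minimum achievable peak is 8; 7 < 8, so no feasible schedule stays within the cap.

no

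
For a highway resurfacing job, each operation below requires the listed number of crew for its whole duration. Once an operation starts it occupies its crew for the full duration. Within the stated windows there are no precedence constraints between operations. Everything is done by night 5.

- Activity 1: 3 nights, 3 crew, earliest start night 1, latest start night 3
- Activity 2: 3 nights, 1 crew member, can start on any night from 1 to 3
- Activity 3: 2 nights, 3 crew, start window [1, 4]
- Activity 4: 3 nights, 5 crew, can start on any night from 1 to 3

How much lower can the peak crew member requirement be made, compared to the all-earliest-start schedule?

3

Early-start peak: n1:12  n2:12  n3:9  n4:0  n5:0 ⇒ 12.
Leveled (Activity 1@1, Activity 2@1, Activity 3@1, Activity 4@3): n1:7  n2:7  n3:9  n4:5  n5:5 ⇒ 9.
Reduction 12 − 9 = 3.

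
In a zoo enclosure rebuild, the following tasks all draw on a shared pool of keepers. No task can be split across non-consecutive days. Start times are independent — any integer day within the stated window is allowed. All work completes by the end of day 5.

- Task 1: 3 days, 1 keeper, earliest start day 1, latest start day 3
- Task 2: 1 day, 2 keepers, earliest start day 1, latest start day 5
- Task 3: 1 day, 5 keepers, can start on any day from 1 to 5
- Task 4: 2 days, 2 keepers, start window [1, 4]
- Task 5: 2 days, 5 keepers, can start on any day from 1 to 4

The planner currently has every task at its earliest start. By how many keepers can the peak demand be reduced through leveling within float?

9

Early-start peak: d1:15  d2:8  d3:1  d4:0  d5:0 ⇒ 15.
Leveled (Task 1@1, Task 2@1, Task 3@3, Task 4@1, Task 5@4): d1:5  d2:3  d3:6  d4:5  d5:5 ⇒ 6.
Reduction 15 − 6 = 9.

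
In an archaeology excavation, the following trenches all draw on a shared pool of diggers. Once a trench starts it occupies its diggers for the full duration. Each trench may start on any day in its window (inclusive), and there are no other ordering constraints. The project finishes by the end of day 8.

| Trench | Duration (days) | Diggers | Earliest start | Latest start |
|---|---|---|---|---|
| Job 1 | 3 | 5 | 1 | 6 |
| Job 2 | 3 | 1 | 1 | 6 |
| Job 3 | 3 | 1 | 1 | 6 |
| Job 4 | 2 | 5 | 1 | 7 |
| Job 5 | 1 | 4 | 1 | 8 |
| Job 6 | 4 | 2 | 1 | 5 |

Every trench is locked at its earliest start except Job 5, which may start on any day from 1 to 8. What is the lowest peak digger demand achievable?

14

Job 5@1: d1:18  d2:14  d3:9  d4:2  d5:0  d6:0  d7:0  d8:0 → peak 18
Job 5@2: d1:14  d2:18  d3:9  d4:2  d5:0  d6:0  d7:0  d8:0 → peak 18
Job 5@3: d1:14  d2:14  d3:13  d4:2  d5:0  d6:0  d7:0  d8:0 → peak 14
Job 5@4: d1:14  d2:14  d3:9  d4:6  d5:0  d6:0  d7:0  d8:0 → peak 14
Job 5@5: d1:14  d2:14  d3:9  d4:2  d5:4  d6:0  d7:0  d8:0 → peak 14
Job 5@6: d1:14  d2:14  d3:9  d4:2  d5:0  d6:4  d7:0  d8:0 → peak 14
Job 5@7: d1:14  d2:14  d3:9  d4:2  d5:0  d6:0  d7:4  d8:0 → peak 14
Job 5@8: d1:14  d2:14  d3:9  d4:2  d5:0  d6:0  d7:0  d8:4 → peak 14
Best is Job 5@3, peak 14.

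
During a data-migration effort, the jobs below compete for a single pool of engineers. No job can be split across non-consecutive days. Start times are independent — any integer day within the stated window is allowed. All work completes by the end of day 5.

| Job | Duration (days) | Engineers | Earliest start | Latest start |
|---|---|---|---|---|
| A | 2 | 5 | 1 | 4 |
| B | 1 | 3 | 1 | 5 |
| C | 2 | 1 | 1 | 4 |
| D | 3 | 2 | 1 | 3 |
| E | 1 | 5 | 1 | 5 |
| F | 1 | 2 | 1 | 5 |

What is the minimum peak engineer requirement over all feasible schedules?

7

Early-start (A@1, B@1, C@1, D@1, E@1, F@1) gives peak 18: d1:18  d2:8  d3:2  d4:0  d5:0.
Shift B→3, D→3, E→4, F→3.
Schedule A@1, B@3, C@1, D@3, E@4, F@3: d1:6  d2:6  d3:7  d4:7  d5:2 — peak 7.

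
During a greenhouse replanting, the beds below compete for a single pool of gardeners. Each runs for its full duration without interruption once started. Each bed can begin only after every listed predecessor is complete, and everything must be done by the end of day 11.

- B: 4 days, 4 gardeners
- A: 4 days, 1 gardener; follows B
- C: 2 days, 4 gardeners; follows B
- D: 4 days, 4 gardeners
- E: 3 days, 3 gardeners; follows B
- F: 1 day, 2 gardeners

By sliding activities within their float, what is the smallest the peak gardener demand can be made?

Early-start (B@1, A@5, C@5, D@1, E@5, F@1) gives peak 10: d1:10  d2:8  d3:8  d4:8  d5:8  d6:8  d7:4  d8:1  d9:0  d10:0  d11:0.
Shift D→7, E→9.
Schedule B@1, A@5, C@5, D@7, E@9, F@1: d1:6  d2:4  d3:4  d4:4  d5:5  d6:5  d7:5  d8:5  d9:7  d10:7  d11:3 — peak 7.

7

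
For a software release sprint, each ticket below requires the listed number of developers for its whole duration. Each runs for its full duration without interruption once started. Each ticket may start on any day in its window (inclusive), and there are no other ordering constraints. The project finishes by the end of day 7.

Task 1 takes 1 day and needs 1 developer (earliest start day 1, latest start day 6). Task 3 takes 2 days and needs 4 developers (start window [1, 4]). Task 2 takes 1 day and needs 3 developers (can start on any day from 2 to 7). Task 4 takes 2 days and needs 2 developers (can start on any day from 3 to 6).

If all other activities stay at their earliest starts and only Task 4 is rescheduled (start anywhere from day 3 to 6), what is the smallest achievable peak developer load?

7

Task 4@3: d1:5  d2:7  d3:2  d4:2  d5:0  d6:0  d7:0 → peak 7
Task 4@4: d1:5  d2:7  d3:0  d4:2  d5:2  d6:0  d7:0 → peak 7
Task 4@5: d1:5  d2:7  d3:0  d4:0  d5:2  d6:2  d7:0 → peak 7
Task 4@6: d1:5  d2:7  d3:0  d4:0  d5:0  d6:2  d7:2 → peak 7
Best is Task 4@3, peak 7.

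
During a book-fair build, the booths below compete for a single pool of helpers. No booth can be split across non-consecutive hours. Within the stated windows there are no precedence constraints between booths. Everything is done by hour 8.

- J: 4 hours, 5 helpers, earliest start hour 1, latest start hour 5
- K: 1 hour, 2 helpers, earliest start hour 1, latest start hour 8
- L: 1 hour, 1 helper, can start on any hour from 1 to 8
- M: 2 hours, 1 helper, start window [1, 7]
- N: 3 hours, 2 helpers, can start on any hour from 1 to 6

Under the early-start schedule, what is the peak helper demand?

Early-start schedule: J@1, K@1, L@1, M@1, N@1.
Load per hour: hour 1: 11, hour 2: 8, hour 3: 7, hour 4: 5, hour 5: 0, hour 6: 0, hour 7: 0, hour 8: 0.
Peak is 11.

11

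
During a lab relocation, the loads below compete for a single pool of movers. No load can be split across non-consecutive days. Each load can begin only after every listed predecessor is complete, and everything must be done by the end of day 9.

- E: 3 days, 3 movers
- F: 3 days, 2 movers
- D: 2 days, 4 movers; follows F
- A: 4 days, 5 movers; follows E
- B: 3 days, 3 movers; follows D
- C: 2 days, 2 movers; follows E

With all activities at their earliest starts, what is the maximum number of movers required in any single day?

Early-start schedule: E@1, F@1, D@4, A@4, B@6, C@4.
Load per day: day 1: 5, day 2: 5, day 3: 5, day 4: 11, day 5: 11, day 6: 8, day 7: 8, day 8: 3, day 9: 0.
Peak is 11.

11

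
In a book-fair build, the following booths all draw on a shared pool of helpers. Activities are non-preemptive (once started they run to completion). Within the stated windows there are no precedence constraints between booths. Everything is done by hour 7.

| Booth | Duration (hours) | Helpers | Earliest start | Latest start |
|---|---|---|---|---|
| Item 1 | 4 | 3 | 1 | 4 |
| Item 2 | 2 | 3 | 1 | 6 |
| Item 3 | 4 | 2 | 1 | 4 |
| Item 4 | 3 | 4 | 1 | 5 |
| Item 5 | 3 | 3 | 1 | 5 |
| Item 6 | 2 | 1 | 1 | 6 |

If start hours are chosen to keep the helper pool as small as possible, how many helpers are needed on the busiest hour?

8

Early-start (Item 1@1, Item 2@1, Item 3@1, Item 4@1, Item 5@1, Item 6@1) gives peak 16: h1:16  h2:16  h3:12  h4:5  h5:0  h6:0  h7:0.
Shift Item 4→5, Item 5→3, Item 6→5.
Schedule Item 1@1, Item 2@1, Item 3@1, Item 4@5, Item 5@3, Item 6@5: h1:8  h2:8  h3:8  h4:8  h5:8  h6:5  h7:4 — peak 8.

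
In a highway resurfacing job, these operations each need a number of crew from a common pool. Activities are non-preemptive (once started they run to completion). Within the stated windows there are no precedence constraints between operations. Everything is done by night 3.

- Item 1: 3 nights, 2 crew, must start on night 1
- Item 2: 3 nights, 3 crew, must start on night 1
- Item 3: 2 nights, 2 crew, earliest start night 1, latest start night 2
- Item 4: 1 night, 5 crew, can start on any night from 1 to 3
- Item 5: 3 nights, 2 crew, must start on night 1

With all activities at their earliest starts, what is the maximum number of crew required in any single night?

Early-start schedule: Item 1@1, Item 2@1, Item 3@1, Item 4@1, Item 5@1.
Load per night: night 1: 14, night 2: 9, night 3: 7.
Peak is 14.

14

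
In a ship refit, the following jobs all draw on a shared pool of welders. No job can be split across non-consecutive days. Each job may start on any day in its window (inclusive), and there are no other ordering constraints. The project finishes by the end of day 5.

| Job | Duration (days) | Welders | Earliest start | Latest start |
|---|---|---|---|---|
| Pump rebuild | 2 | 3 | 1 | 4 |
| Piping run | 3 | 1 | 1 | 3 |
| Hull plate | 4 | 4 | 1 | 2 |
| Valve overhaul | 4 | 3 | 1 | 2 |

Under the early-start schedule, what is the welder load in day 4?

At early start, day 4 has: Hull plate, Valve overhaul.
Demand: 4 + 3 = 7.

7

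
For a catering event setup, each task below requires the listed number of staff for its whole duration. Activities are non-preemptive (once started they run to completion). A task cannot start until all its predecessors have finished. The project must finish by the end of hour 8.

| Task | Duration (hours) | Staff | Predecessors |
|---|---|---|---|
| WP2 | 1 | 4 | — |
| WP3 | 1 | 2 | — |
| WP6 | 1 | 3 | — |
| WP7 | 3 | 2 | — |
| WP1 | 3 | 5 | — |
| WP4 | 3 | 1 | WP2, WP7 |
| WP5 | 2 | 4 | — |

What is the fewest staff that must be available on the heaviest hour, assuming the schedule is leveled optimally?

6

Early-start (WP2@1, WP3@1, WP6@1, WP7@1, WP1@1, WP4@4, WP5@1) gives peak 20: h1:20  h2:11  h3:7  h4:1  h5:1  h6:1  h7:0  h8:0.
Shift WP6→2, WP7→2, WP1→5, WP4→5, WP5→3.
Schedule WP2@1, WP3@1, WP6@2, WP7@2, WP1@5, WP4@5, WP5@3: h1:6  h2:5  h3:6  h4:6  h5:6  h6:6  h7:6  h8:0 — peak 6.
Total staffer-hours = 41 over 8 hours ⇒ peak ≥ ⌈41/8⌉ = 6, so 6 is optimal.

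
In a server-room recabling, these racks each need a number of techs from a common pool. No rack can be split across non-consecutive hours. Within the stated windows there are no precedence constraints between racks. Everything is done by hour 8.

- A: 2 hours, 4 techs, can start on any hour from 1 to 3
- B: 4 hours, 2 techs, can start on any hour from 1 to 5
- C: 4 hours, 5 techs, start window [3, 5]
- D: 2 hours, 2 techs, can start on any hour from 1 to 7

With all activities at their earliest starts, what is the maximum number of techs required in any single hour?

8

Early-start schedule: A@1, B@1, C@3, D@1.
Load per hour: hour 1: 8, hour 2: 8, hour 3: 7, hour 4: 7, hour 5: 5, hour 6: 5, hour 7: 0, hour 8: 0.
Peak is 8.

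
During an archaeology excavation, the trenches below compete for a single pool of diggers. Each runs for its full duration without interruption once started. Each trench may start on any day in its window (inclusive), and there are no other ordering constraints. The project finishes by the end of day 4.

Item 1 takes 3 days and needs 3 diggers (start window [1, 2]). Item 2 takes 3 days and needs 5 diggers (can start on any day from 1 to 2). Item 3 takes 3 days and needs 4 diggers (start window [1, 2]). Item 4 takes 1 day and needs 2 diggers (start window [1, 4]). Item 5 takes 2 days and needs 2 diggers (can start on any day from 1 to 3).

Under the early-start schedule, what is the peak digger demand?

Early-start schedule: Item 1@1, Item 2@1, Item 3@1, Item 4@1, Item 5@1.
Load per day: day 1: 16, day 2: 14, day 3: 12, day 4: 0.
Peak is 16.

16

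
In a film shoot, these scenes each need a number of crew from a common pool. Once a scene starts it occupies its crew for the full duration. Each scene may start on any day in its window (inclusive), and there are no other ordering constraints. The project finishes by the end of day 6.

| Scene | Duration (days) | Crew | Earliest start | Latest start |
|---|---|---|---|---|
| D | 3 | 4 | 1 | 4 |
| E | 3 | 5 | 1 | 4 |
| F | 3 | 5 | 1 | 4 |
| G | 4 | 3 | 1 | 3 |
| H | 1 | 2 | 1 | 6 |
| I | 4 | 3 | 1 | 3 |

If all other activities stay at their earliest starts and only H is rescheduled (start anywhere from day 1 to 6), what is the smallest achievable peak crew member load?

H@1: d1:22  d2:20  d3:20  d4:6  d5:0  d6:0 → peak 22
H@2: d1:20  d2:22  d3:20  d4:6  d5:0  d6:0 → peak 22
H@3: d1:20  d2:20  d3:22  d4:6  d5:0  d6:0 → peak 22
H@4: d1:20  d2:20  d3:20  d4:8  d5:0  d6:0 → peak 20
H@5: d1:20  d2:20  d3:20  d4:6  d5:2  d6:0 → peak 20
H@6: d1:20  d2:20  d3:20  d4:6  d5:0  d6:2 → peak 20
Best is H@4, peak 20.

20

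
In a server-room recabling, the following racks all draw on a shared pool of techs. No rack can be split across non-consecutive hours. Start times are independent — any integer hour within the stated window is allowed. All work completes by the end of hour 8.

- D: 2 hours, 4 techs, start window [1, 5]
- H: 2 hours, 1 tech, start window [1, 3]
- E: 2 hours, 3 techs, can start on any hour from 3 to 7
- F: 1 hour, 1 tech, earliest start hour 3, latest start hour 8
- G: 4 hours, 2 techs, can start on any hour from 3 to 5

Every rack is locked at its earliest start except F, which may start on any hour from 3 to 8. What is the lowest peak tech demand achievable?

5

F@3: h1:5  h2:5  h3:6  h4:5  h5:2  h6:2  h7:0  h8:0 → peak 6
F@4: h1:5  h2:5  h3:5  h4:6  h5:2  h6:2  h7:0  h8:0 → peak 6
F@5: h1:5  h2:5  h3:5  h4:5  h5:3  h6:2  h7:0  h8:0 → peak 5
F@6: h1:5  h2:5  h3:5  h4:5  h5:2  h6:3  h7:0  h8:0 → peak 5
F@7: h1:5  h2:5  h3:5  h4:5  h5:2  h6:2  h7:1  h8:0 → peak 5
F@8: h1:5  h2:5  h3:5  h4:5  h5:2  h6:2  h7:0  h8:1 → peak 5
Best is F@5, peak 5.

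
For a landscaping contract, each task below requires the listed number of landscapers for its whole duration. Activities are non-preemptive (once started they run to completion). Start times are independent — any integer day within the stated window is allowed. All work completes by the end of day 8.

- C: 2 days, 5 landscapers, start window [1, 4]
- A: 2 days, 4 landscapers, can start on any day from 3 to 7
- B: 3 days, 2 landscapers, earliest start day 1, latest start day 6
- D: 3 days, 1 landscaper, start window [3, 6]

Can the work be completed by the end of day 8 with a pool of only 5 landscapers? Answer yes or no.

Schedule C@1, A@3, B@5, D@3: d1:5  d2:5  d3:5  d4:5  d5:3  d6:2  d7:2  d8:0 — peak 5 ≤ 5.

yes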